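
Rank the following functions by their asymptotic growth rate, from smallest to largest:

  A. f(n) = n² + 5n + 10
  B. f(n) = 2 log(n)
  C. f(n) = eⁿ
B < A < C

Comparing growth rates:
B = 2 log(n) is O(log n)
A = n² + 5n + 10 is O(n²)
C = eⁿ is O(eⁿ)

Therefore, the order from slowest to fastest is: B < A < C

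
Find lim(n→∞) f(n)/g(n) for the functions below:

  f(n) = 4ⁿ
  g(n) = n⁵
∞

Since 4ⁿ (O(4ⁿ)) grows faster than n⁵ (O(n⁵)),
the ratio f(n)/g(n) → ∞ as n → ∞.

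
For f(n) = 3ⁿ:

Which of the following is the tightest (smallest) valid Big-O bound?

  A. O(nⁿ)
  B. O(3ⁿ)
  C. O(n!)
B

f(n) = 3ⁿ is O(3ⁿ).
All listed options are valid Big-O bounds (upper bounds),
but O(3ⁿ) is the tightest (smallest valid bound).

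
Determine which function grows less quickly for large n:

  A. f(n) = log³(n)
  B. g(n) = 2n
A

f(n) = log³(n) is O(log³ n), while g(n) = 2n is O(n).
Since O(log³ n) grows slower than O(n), f(n) is dominated.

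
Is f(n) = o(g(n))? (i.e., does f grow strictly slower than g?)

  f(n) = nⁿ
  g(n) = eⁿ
False

f(n) = nⁿ is O(nⁿ), and g(n) = eⁿ is O(eⁿ).
Since O(nⁿ) grows faster than or equal to O(eⁿ), f(n) = o(g(n)) is false.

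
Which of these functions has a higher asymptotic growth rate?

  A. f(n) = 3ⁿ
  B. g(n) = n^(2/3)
A

f(n) = 3ⁿ is O(3ⁿ), while g(n) = n^(2/3) is O(n^(2/3)).
Since O(3ⁿ) grows faster than O(n^(2/3)), f(n) dominates.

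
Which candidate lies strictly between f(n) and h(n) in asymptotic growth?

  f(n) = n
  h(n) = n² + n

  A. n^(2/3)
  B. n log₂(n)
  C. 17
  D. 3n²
B

We need g(n) with n = o(g(n)) and g(n) = o(n² + n), i.e. O(n) ≺ g ≺ O(n²).
Check each option:
  A. n^(2/3) — O(n^(2/3)) does not grow strictly faster than f(n)
  B. n log₂(n) — O(n log n) is strictly between O(n) and O(n²) ✓
  C. 17 — O(1) does not grow strictly faster than f(n)
  D. 3n² — O(n²) does not grow strictly slower than h(n)

Only option B (n log₂(n)) lies strictly between.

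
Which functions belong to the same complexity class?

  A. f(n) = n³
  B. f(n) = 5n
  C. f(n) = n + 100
B and C

Examining each function:
  A. n³ is O(n³)
  B. 5n is O(n)
  C. n + 100 is O(n)

Functions B and C both have the same complexity class.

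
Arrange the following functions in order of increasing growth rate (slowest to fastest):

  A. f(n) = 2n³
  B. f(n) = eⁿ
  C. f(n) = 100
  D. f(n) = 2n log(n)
C < D < A < B

Comparing growth rates:
C = 100 is O(1)
D = 2n log(n) is O(n log n)
A = 2n³ is O(n³)
B = eⁿ is O(eⁿ)

Therefore, the order from slowest to fastest is: C < D < A < B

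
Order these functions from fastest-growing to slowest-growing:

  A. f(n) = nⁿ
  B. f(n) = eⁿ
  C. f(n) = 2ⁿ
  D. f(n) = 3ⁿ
A > D > B > C

Comparing growth rates:
A = nⁿ is O(nⁿ)
D = 3ⁿ is O(3ⁿ)
B = eⁿ is O(eⁿ)
C = 2ⁿ is O(2ⁿ)

Therefore, the order from fastest to slowest is: A > D > B > C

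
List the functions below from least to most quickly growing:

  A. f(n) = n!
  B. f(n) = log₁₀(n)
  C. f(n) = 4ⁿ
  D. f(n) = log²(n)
B < D < C < A

Comparing growth rates:
B = log₁₀(n) is O(log n)
D = log²(n) is O(log² n)
C = 4ⁿ is O(4ⁿ)
A = n! is O(n!)

Therefore, the order from slowest to fastest is: B < D < C < A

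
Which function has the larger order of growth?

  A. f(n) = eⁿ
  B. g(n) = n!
B

f(n) = eⁿ is O(eⁿ), while g(n) = n! is O(n!).
Since O(n!) grows faster than O(eⁿ), g(n) dominates.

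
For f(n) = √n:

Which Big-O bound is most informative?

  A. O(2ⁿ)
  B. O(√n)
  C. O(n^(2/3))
B

f(n) = √n is O(√n).
All listed options are valid Big-O bounds (upper bounds),
but O(√n) is the tightest (smallest valid bound).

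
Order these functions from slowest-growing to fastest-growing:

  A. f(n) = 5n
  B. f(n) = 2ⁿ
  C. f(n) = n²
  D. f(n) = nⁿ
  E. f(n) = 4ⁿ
A < C < B < E < D

Comparing growth rates:
A = 5n is O(n)
C = n² is O(n²)
B = 2ⁿ is O(2ⁿ)
E = 4ⁿ is O(4ⁿ)
D = nⁿ is O(nⁿ)

Therefore, the order from slowest to fastest is: A < C < B < E < D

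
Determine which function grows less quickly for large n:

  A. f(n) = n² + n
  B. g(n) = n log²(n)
B

f(n) = n² + n is O(n²), while g(n) = n log²(n) is O(n log² n).
Since O(n log² n) grows slower than O(n²), g(n) is dominated.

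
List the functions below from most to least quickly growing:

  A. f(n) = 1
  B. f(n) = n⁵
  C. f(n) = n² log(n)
B > C > A

Comparing growth rates:
B = n⁵ is O(n⁵)
C = n² log(n) is O(n² log n)
A = 1 is O(1)

Therefore, the order from fastest to slowest is: B > C > A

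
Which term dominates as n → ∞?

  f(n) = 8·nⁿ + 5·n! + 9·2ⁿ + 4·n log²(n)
8·nⁿ

Looking at each term:
  - 8·nⁿ is O(nⁿ)
  - 5·n! is O(n!)
  - 9·2ⁿ is O(2ⁿ)
  - 4·n log²(n) is O(n log² n)

The term 8·nⁿ (O(nⁿ)) grows fastest and dominates all others.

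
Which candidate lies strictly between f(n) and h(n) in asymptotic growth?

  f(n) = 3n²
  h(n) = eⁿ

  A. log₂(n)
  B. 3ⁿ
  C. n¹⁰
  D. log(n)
C

We need g(n) with 3n² = o(g(n)) and g(n) = o(eⁿ), i.e. O(n²) ≺ g ≺ O(eⁿ).
Check each option:
  A. log₂(n) — O(log n) does not grow strictly faster than f(n)
  B. 3ⁿ — O(3ⁿ) does not grow strictly slower than h(n)
  C. n¹⁰ — O(n¹⁰) is strictly between O(n²) and O(eⁿ) ✓
  D. log(n) — O(log n) does not grow strictly faster than f(n)

Only option C (n¹⁰) lies strictly between.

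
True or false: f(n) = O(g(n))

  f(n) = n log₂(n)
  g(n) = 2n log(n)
True

f(n) = n log₂(n) and g(n) = 2n log(n) are both O(n log n).
Big-O permits equal growth rates (f ≤ c·g for some c), so f(n) = O(g(n)) is true.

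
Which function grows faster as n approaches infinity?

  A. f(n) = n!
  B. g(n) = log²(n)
A

f(n) = n! is O(n!), while g(n) = log²(n) is O(log² n).
Since O(n!) grows faster than O(log² n), f(n) dominates.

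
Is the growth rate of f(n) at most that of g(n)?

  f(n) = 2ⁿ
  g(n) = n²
False

f(n) = 2ⁿ is O(2ⁿ), and g(n) = n² is O(n²).
Since O(2ⁿ) grows faster than O(n²), f(n) = O(g(n)) is false.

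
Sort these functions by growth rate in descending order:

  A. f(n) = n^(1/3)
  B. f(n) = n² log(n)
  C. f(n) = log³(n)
B > A > C

Comparing growth rates:
B = n² log(n) is O(n² log n)
A = n^(1/3) is O(n^(1/3))
C = log³(n) is O(log³ n)

Therefore, the order from fastest to slowest is: B > A > C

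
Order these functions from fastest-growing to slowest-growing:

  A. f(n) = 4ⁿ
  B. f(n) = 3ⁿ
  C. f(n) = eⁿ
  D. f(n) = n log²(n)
A > B > C > D

Comparing growth rates:
A = 4ⁿ is O(4ⁿ)
B = 3ⁿ is O(3ⁿ)
C = eⁿ is O(eⁿ)
D = n log²(n) is O(n log² n)

Therefore, the order from fastest to slowest is: A > B > C > D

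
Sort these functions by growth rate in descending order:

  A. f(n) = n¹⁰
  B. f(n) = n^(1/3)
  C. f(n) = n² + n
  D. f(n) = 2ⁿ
D > A > C > B

Comparing growth rates:
D = 2ⁿ is O(2ⁿ)
A = n¹⁰ is O(n¹⁰)
C = n² + n is O(n²)
B = n^(1/3) is O(n^(1/3))

Therefore, the order from fastest to slowest is: D > A > C > B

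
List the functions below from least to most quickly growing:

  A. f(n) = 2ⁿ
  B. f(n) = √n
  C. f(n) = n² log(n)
B < C < A

Comparing growth rates:
B = √n is O(√n)
C = n² log(n) is O(n² log n)
A = 2ⁿ is O(2ⁿ)

Therefore, the order from slowest to fastest is: B < C < A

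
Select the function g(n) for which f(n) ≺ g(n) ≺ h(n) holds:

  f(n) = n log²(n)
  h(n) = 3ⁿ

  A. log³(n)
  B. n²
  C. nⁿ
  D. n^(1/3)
B

We need g(n) with n log²(n) = o(g(n)) and g(n) = o(3ⁿ), i.e. O(n log² n) ≺ g ≺ O(3ⁿ).
Check each option:
  A. log³(n) — O(log³ n) does not grow strictly faster than f(n)
  B. n² — O(n²) is strictly between O(n log² n) and O(3ⁿ) ✓
  C. nⁿ — O(nⁿ) does not grow strictly slower than h(n)
  D. n^(1/3) — O(n^(1/3)) does not grow strictly faster than f(n)

Only option B (n²) lies strictly between.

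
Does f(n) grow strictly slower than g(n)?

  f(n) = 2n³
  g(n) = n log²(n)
False

f(n) = 2n³ is O(n³), and g(n) = n log²(n) is O(n log² n).
Since O(n³) grows faster than or equal to O(n log² n), f(n) = o(g(n)) is false.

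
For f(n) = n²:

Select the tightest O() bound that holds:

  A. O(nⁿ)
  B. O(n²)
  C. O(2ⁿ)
B

f(n) = n² is O(n²).
All listed options are valid Big-O bounds (upper bounds),
but O(n²) is the tightest (smallest valid bound).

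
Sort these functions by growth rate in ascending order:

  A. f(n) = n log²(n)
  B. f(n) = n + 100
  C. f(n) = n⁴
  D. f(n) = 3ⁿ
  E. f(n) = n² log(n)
B < A < E < C < D

Comparing growth rates:
B = n + 100 is O(n)
A = n log²(n) is O(n log² n)
E = n² log(n) is O(n² log n)
C = n⁴ is O(n⁴)
D = 3ⁿ is O(3ⁿ)

Therefore, the order from slowest to fastest is: B < A < E < C < D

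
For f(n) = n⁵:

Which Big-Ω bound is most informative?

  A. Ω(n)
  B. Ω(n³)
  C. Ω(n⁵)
C

f(n) = n⁵ is Ω(n⁵).
All listed options are valid Big-Ω bounds (lower bounds),
but Ω(n⁵) is the tightest (largest valid bound).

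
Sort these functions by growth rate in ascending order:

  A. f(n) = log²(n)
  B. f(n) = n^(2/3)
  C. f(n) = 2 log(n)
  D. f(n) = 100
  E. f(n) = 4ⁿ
D < C < A < B < E

Comparing growth rates:
D = 100 is O(1)
C = 2 log(n) is O(log n)
A = log²(n) is O(log² n)
B = n^(2/3) is O(n^(2/3))
E = 4ⁿ is O(4ⁿ)

Therefore, the order from slowest to fastest is: D < C < A < B < E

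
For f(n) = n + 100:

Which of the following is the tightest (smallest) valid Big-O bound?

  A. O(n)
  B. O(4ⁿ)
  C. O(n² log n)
A

f(n) = n + 100 is O(n).
All listed options are valid Big-O bounds (upper bounds),
but O(n) is the tightest (smallest valid bound).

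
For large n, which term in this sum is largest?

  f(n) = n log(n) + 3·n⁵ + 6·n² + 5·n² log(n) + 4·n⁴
3·n⁵

Looking at each term:
  - n log(n) is O(n log n)
  - 3·n⁵ is O(n⁵)
  - 6·n² is O(n²)
  - 5·n² log(n) is O(n² log n)
  - 4·n⁴ is O(n⁴)

The term 3·n⁵ (O(n⁵)) grows fastest and dominates all others.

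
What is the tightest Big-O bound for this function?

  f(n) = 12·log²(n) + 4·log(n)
O(log² n)

The dominant term in 12·log²(n) + 4·log(n) is 12·log²(n), which is Θ(log² n).
Lower-order terms (4·log(n)) are asymptotically negligible.
Constants are absorbed, so the tightest bound is O(log² n).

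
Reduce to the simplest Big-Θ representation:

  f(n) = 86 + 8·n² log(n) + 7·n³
Θ(n³)

Order the terms by growth rate: 86 ≺ 8·n² log(n) ≺ 7·n³.
The fastest-growing term 7·n³ dominates as n → ∞; dropping its constant factor gives Θ(n³).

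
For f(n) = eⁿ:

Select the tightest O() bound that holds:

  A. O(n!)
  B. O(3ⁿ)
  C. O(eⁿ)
C

f(n) = eⁿ is O(eⁿ).
All listed options are valid Big-O bounds (upper bounds),
but O(eⁿ) is the tightest (smallest valid bound).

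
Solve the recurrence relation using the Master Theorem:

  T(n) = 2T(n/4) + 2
Θ(n^log₄(2))

Master Theorem: a = 2, b = 4, f(n) = 2.
Compute the critical exponent d = log₄(2) = 0.500.
Compare f(n) = Θ(1) against n^d:
  k = 0 < d = 0.500, so f(n) = O(n^(d-ε)) — Case 1.
  The recursion cost dominates: T(n) = Θ(n^d) = Θ(n^log₄(2)).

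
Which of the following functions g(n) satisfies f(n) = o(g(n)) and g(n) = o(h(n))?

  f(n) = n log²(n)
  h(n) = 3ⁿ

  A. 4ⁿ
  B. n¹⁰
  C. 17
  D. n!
B

We need g(n) with n log²(n) = o(g(n)) and g(n) = o(3ⁿ), i.e. O(n log² n) ≺ g ≺ O(3ⁿ).
Check each option:
  A. 4ⁿ — O(4ⁿ) does not grow strictly slower than h(n)
  B. n¹⁰ — O(n¹⁰) is strictly between O(n log² n) and O(3ⁿ) ✓
  C. 17 — O(1) does not grow strictly faster than f(n)
  D. n! — O(n!) does not grow strictly slower than h(n)

Only option B (n¹⁰) lies strictly between.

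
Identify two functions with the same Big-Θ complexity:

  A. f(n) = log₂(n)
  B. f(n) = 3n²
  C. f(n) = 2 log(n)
A and C

Examining each function:
  A. log₂(n) is O(log n)
  B. 3n² is O(n²)
  C. 2 log(n) is O(log n)

Functions A and C both have the same complexity class.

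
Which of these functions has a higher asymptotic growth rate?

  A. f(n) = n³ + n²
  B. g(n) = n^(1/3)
A

f(n) = n³ + n² is O(n³), while g(n) = n^(1/3) is O(n^(1/3)).
Since O(n³) grows faster than O(n^(1/3)), f(n) dominates.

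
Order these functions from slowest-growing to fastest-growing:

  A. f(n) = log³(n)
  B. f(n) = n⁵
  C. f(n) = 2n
A < C < B

Comparing growth rates:
A = log³(n) is O(log³ n)
C = 2n is O(n)
B = n⁵ is O(n⁵)

Therefore, the order from slowest to fastest is: A < C < B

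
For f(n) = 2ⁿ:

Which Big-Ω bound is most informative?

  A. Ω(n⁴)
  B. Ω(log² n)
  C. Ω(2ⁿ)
C

f(n) = 2ⁿ is Ω(2ⁿ).
All listed options are valid Big-Ω bounds (lower bounds),
but Ω(2ⁿ) is the tightest (largest valid bound).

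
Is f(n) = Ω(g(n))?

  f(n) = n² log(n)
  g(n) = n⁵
False

f(n) = n² log(n) is O(n² log n), and g(n) = n⁵ is O(n⁵).
Since O(n² log n) grows slower than O(n⁵), f(n) = Ω(g(n)) is false.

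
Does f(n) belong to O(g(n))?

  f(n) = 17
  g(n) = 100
True

f(n) = 17 and g(n) = 100 are both O(1).
Big-O permits equal growth rates (f ≤ c·g for some c), so f(n) = O(g(n)) is true.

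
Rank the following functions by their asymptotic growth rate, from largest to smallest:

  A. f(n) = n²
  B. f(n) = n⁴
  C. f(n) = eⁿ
C > B > A

Comparing growth rates:
C = eⁿ is O(eⁿ)
B = n⁴ is O(n⁴)
A = n² is O(n²)

Therefore, the order from fastest to slowest is: C > B > A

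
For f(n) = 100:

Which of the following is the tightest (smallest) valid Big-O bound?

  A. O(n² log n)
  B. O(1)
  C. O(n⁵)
B

f(n) = 100 is O(1).
All listed options are valid Big-O bounds (upper bounds),
but O(1) is the tightest (smallest valid bound).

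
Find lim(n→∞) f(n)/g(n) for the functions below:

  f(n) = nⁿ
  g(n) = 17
∞

Since nⁿ (O(nⁿ)) grows faster than 17 (O(1)),
the ratio f(n)/g(n) → ∞ as n → ∞.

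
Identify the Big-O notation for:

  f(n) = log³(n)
O(log³ n)

The dominant term in log³(n) is log³(n), which is Θ(log³ n).
Constants are absorbed, so the tightest bound is O(log³ n).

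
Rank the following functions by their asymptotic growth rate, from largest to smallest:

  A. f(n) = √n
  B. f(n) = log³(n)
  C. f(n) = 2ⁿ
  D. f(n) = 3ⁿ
D > C > A > B

Comparing growth rates:
D = 3ⁿ is O(3ⁿ)
C = 2ⁿ is O(2ⁿ)
A = √n is O(√n)
B = log³(n) is O(log³ n)

Therefore, the order from fastest to slowest is: D > C > A > B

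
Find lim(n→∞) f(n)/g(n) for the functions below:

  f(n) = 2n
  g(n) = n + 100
2

Since 2n and n + 100 have the same growth rate (O(n)),
the ratio converges to a constant: 2.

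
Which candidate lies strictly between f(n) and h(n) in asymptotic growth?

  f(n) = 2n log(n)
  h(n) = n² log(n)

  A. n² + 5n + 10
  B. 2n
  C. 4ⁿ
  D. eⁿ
A

We need g(n) with 2n log(n) = o(g(n)) and g(n) = o(n² log(n)), i.e. O(n log n) ≺ g ≺ O(n² log n).
Check each option:
  A. n² + 5n + 10 — O(n²) is strictly between O(n log n) and O(n² log n) ✓
  B. 2n — O(n) does not grow strictly faster than f(n)
  C. 4ⁿ — O(4ⁿ) does not grow strictly slower than h(n)
  D. eⁿ — O(eⁿ) does not grow strictly slower than h(n)

Only option A (n² + 5n + 10) lies strictly between.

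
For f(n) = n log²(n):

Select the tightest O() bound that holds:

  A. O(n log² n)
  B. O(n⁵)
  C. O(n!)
A

f(n) = n log²(n) is O(n log² n).
All listed options are valid Big-O bounds (upper bounds),
but O(n log² n) is the tightest (smallest valid bound).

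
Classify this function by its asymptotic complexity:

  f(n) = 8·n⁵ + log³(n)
O(n⁵)

The dominant term in 8·n⁵ + log³(n) is 8·n⁵, which is Θ(n⁵).
Lower-order terms (log³(n)) are asymptotically negligible.
Constants are absorbed, so the tightest bound is O(n⁵).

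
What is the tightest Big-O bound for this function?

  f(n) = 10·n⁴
O(n⁴)

The dominant term in 10·n⁴ is 10·n⁴, which is Θ(n⁴).
Constants are absorbed, so the tightest bound is O(n⁴).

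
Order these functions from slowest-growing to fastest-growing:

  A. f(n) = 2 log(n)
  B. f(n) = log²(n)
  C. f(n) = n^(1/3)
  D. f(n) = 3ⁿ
A < B < C < D

Comparing growth rates:
A = 2 log(n) is O(log n)
B = log²(n) is O(log² n)
C = n^(1/3) is O(n^(1/3))
D = 3ⁿ is O(3ⁿ)

Therefore, the order from slowest to fastest is: A < B < C < D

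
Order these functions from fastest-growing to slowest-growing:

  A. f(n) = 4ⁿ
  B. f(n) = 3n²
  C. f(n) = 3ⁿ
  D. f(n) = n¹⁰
A > C > D > B

Comparing growth rates:
A = 4ⁿ is O(4ⁿ)
C = 3ⁿ is O(3ⁿ)
D = n¹⁰ is O(n¹⁰)
B = 3n² is O(n²)

Therefore, the order from fastest to slowest is: A > C > D > B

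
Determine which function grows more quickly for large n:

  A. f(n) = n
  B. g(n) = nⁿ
B

f(n) = n is O(n), while g(n) = nⁿ is O(nⁿ).
Since O(nⁿ) grows faster than O(n), g(n) dominates.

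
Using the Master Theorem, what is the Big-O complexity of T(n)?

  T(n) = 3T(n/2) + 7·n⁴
Θ(n⁴)

Master Theorem: a = 3, b = 2, f(n) = 7·n⁴.
Compute the critical exponent d = log₂(3) = 1.585.
Compare f(n) = Θ(n⁴) against n^d:
  k = 4 > d = 1.585, so f(n) = Ω(n^(d+ε)) — Case 3.
  Regularity: a·(n/b)^4/n^4 = a/b^4 = 3/16 < 1 ✓.
  The top-level work dominates: T(n) = Θ(f(n)) = Θ(n⁴).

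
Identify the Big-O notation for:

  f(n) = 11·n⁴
O(n⁴)

The dominant term in 11·n⁴ is 11·n⁴, which is Θ(n⁴).
Constants are absorbed, so the tightest bound is O(n⁴).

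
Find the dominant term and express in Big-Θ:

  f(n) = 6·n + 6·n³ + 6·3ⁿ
Θ(3ⁿ)

Order the terms by growth rate: 6·n ≺ 6·n³ ≺ 6·3ⁿ.
The fastest-growing term 6·3ⁿ dominates as n → ∞; dropping its constant factor gives Θ(3ⁿ).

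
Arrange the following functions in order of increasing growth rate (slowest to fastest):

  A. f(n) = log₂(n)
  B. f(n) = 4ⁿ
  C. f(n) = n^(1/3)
A < C < B

Comparing growth rates:
A = log₂(n) is O(log n)
C = n^(1/3) is O(n^(1/3))
B = 4ⁿ is O(4ⁿ)

Therefore, the order from slowest to fastest is: A < C < B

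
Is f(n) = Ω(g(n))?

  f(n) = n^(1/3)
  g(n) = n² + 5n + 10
False

f(n) = n^(1/3) is O(n^(1/3)), and g(n) = n² + 5n + 10 is O(n²).
Since O(n^(1/3)) grows slower than O(n²), f(n) = Ω(g(n)) is false.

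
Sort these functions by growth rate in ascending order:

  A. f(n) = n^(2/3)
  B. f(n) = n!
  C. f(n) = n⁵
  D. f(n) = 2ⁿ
A < C < D < B

Comparing growth rates:
A = n^(2/3) is O(n^(2/3))
C = n⁵ is O(n⁵)
D = 2ⁿ is O(2ⁿ)
B = n! is O(n!)

Therefore, the order from slowest to fastest is: A < C < D < B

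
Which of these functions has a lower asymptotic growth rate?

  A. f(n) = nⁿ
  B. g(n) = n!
B

f(n) = nⁿ is O(nⁿ), while g(n) = n! is O(n!).
Since O(n!) grows slower than O(nⁿ), g(n) is dominated.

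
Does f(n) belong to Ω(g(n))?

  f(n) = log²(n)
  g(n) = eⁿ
False

f(n) = log²(n) is O(log² n), and g(n) = eⁿ is O(eⁿ).
Since O(log² n) grows slower than O(eⁿ), f(n) = Ω(g(n)) is false.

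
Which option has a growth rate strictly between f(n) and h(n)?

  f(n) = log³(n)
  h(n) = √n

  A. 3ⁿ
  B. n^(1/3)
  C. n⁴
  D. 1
B

We need g(n) with log³(n) = o(g(n)) and g(n) = o(√n), i.e. O(log³ n) ≺ g ≺ O(√n).
Check each option:
  A. 3ⁿ — O(3ⁿ) does not grow strictly slower than h(n)
  B. n^(1/3) — O(n^(1/3)) is strictly between O(log³ n) and O(√n) ✓
  C. n⁴ — O(n⁴) does not grow strictly slower than h(n)
  D. 1 — O(1) does not grow strictly faster than f(n)

Only option B (n^(1/3)) lies strictly between.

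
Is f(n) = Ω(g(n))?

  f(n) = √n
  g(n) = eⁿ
False

f(n) = √n is O(√n), and g(n) = eⁿ is O(eⁿ).
Since O(√n) grows slower than O(eⁿ), f(n) = Ω(g(n)) is false.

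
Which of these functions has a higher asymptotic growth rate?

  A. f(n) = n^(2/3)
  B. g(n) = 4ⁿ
B

f(n) = n^(2/3) is O(n^(2/3)), while g(n) = 4ⁿ is O(4ⁿ).
Since O(4ⁿ) grows faster than O(n^(2/3)), g(n) dominates.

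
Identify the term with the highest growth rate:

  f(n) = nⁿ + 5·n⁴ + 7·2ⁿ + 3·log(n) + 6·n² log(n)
nⁿ

Looking at each term:
  - nⁿ is O(nⁿ)
  - 5·n⁴ is O(n⁴)
  - 7·2ⁿ is O(2ⁿ)
  - 3·log(n) is O(log n)
  - 6·n² log(n) is O(n² log n)

The term nⁿ (O(nⁿ)) grows fastest and dominates all others.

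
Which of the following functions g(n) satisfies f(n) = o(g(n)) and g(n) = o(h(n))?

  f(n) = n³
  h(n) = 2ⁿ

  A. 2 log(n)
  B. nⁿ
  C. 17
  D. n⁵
D

We need g(n) with n³ = o(g(n)) and g(n) = o(2ⁿ), i.e. O(n³) ≺ g ≺ O(2ⁿ).
Check each option:
  A. 2 log(n) — O(log n) does not grow strictly faster than f(n)
  B. nⁿ — O(nⁿ) does not grow strictly slower than h(n)
  C. 17 — O(1) does not grow strictly faster than f(n)
  D. n⁵ — O(n⁵) is strictly between O(n³) and O(2ⁿ) ✓

Only option D (n⁵) lies strictly between.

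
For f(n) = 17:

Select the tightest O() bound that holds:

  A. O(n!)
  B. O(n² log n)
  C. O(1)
C

f(n) = 17 is O(1).
All listed options are valid Big-O bounds (upper bounds),
but O(1) is the tightest (smallest valid bound).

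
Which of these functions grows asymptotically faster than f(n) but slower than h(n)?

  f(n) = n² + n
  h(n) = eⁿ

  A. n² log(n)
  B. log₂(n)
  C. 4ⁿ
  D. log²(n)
A

We need g(n) with n² + n = o(g(n)) and g(n) = o(eⁿ), i.e. O(n²) ≺ g ≺ O(eⁿ).
Check each option:
  A. n² log(n) — O(n² log n) is strictly between O(n²) and O(eⁿ) ✓
  B. log₂(n) — O(log n) does not grow strictly faster than f(n)
  C. 4ⁿ — O(4ⁿ) does not grow strictly slower than h(n)
  D. log²(n) — O(log² n) does not grow strictly faster than f(n)

Only option A (n² log(n)) lies strictly between.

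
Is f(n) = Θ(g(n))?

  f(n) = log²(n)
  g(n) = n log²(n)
False

f(n) = log²(n) is O(log² n), and g(n) = n log²(n) is O(n log² n).
Since they have different growth rates, f(n) = Θ(g(n)) is false.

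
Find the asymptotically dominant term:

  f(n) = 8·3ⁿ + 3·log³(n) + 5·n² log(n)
8·3ⁿ

Looking at each term:
  - 8·3ⁿ is O(3ⁿ)
  - 3·log³(n) is O(log³ n)
  - 5·n² log(n) is O(n² log n)

The term 8·3ⁿ (O(3ⁿ)) grows fastest and dominates all others.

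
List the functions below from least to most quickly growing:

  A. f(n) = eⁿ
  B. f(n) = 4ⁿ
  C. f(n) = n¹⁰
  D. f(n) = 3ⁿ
C < A < D < B

Comparing growth rates:
C = n¹⁰ is O(n¹⁰)
A = eⁿ is O(eⁿ)
D = 3ⁿ is O(3ⁿ)
B = 4ⁿ is O(4ⁿ)

Therefore, the order from slowest to fastest is: C < A < D < B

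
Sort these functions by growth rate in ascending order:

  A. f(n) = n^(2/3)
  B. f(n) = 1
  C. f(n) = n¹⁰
B < A < C

Comparing growth rates:
B = 1 is O(1)
A = n^(2/3) is O(n^(2/3))
C = n¹⁰ is O(n¹⁰)

Therefore, the order from slowest to fastest is: B < A < C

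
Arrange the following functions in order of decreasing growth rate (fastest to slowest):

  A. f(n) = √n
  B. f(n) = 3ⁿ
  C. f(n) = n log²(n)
B > C > A

Comparing growth rates:
B = 3ⁿ is O(3ⁿ)
C = n log²(n) is O(n log² n)
A = √n is O(√n)

Therefore, the order from fastest to slowest is: B > C > A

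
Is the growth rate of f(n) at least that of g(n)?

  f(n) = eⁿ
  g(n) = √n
True

f(n) = eⁿ is O(eⁿ), and g(n) = √n is O(√n).
Since O(eⁿ) grows at least as fast as O(√n), f(n) = Ω(g(n)) is true.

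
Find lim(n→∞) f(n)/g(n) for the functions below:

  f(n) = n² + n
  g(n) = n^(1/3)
∞

Since n² + n (O(n²)) grows faster than n^(1/3) (O(n^(1/3))),
the ratio f(n)/g(n) → ∞ as n → ∞.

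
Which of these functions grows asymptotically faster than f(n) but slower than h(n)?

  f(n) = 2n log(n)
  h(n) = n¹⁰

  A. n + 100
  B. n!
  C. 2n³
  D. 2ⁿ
C

We need g(n) with 2n log(n) = o(g(n)) and g(n) = o(n¹⁰), i.e. O(n log n) ≺ g ≺ O(n¹⁰).
Check each option:
  A. n + 100 — O(n) does not grow strictly faster than f(n)
  B. n! — O(n!) does not grow strictly slower than h(n)
  C. 2n³ — O(n³) is strictly between O(n log n) and O(n¹⁰) ✓
  D. 2ⁿ — O(2ⁿ) does not grow strictly slower than h(n)

Only option C (2n³) lies strictly between.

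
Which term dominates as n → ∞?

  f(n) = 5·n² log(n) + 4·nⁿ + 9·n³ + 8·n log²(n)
4·nⁿ

Looking at each term:
  - 5·n² log(n) is O(n² log n)
  - 4·nⁿ is O(nⁿ)
  - 9·n³ is O(n³)
  - 8·n log²(n) is O(n log² n)

The term 4·nⁿ (O(nⁿ)) grows fastest and dominates all others.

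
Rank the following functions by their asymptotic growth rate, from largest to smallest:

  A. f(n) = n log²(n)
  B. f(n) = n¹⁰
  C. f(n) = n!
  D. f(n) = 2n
C > B > A > D

Comparing growth rates:
C = n! is O(n!)
B = n¹⁰ is O(n¹⁰)
A = n log²(n) is O(n log² n)
D = 2n is O(n)

Therefore, the order from fastest to slowest is: C > B > A > D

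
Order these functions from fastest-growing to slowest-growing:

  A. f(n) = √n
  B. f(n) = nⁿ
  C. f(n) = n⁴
B > C > A

Comparing growth rates:
B = nⁿ is O(nⁿ)
C = n⁴ is O(n⁴)
A = √n is O(√n)

Therefore, the order from fastest to slowest is: B > C > A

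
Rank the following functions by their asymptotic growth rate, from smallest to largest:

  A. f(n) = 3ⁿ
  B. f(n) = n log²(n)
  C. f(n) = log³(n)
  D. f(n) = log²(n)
D < C < B < A

Comparing growth rates:
D = log²(n) is O(log² n)
C = log³(n) is O(log³ n)
B = n log²(n) is O(n log² n)
A = 3ⁿ is O(3ⁿ)

Therefore, the order from slowest to fastest is: D < C < B < A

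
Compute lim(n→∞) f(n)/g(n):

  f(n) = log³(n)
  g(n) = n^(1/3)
0

Since log³(n) (O(log³ n)) grows slower than n^(1/3) (O(n^(1/3))),
the ratio f(n)/g(n) → 0 as n → ∞.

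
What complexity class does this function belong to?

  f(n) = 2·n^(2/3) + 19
O(n^(2/3))

The dominant term in 2·n^(2/3) + 19 is 2·n^(2/3), which is Θ(n^(2/3)).
Lower-order terms (19) are asymptotically negligible.
Constants are absorbed, so the tightest bound is O(n^(2/3)).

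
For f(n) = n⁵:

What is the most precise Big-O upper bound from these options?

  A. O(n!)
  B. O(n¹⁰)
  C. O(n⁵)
C

f(n) = n⁵ is O(n⁵).
All listed options are valid Big-O bounds (upper bounds),
but O(n⁵) is the tightest (smallest valid bound).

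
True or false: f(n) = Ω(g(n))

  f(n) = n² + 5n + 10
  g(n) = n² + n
True

f(n) = n² + 5n + 10 and g(n) = n² + n are both O(n²).
Big-Ω permits equal growth rates (f ≥ c·g for some c > 0), so f(n) = Ω(g(n)) is true.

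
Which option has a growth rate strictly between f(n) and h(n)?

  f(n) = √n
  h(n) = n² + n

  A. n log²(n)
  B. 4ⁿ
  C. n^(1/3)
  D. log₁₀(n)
A

We need g(n) with √n = o(g(n)) and g(n) = o(n² + n), i.e. O(√n) ≺ g ≺ O(n²).
Check each option:
  A. n log²(n) — O(n log² n) is strictly between O(√n) and O(n²) ✓
  B. 4ⁿ — O(4ⁿ) does not grow strictly slower than h(n)
  C. n^(1/3) — O(n^(1/3)) does not grow strictly faster than f(n)
  D. log₁₀(n) — O(log n) does not grow strictly faster than f(n)

Only option A (n log²(n)) lies strictly between.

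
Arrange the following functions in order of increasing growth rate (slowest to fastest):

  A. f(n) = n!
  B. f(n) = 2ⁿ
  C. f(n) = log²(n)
C < B < A

Comparing growth rates:
C = log²(n) is O(log² n)
B = 2ⁿ is O(2ⁿ)
A = n! is O(n!)

Therefore, the order from slowest to fastest is: C < B < A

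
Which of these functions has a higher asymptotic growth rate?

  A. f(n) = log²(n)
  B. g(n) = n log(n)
B

f(n) = log²(n) is O(log² n), while g(n) = n log(n) is O(n log n).
Since O(n log n) grows faster than O(log² n), g(n) dominates.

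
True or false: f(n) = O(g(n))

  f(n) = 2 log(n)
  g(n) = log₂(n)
True

f(n) = 2 log(n) and g(n) = log₂(n) are both O(log n).
Big-O permits equal growth rates (f ≤ c·g for some c), so f(n) = O(g(n)) is true.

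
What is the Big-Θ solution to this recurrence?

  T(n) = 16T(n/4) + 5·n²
Θ(n² log n)

Master Theorem: a = 16, b = 4, f(n) = 5·n².
Compute the critical exponent d = log₄(16) = 2.
Compare f(n) = Θ(n²) against n^d:
  k = 2 = d, so f(n) = Θ(n^d) — Case 2.
  Work is balanced across levels: T(n) = Θ(n^d log n) = Θ(n² log n).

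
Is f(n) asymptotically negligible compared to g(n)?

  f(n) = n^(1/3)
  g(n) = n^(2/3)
True

f(n) = n^(1/3) is O(n^(1/3)), and g(n) = n^(2/3) is O(n^(2/3)).
Since O(n^(1/3)) grows strictly slower than O(n^(2/3)), f(n) = o(g(n)) is true.
This means lim(n→∞) f(n)/g(n) = 0.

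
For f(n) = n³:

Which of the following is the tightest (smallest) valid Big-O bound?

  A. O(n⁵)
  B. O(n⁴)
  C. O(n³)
C

f(n) = n³ is O(n³).
All listed options are valid Big-O bounds (upper bounds),
but O(n³) is the tightest (smallest valid bound).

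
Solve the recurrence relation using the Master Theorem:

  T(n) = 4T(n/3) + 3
Θ(n^log₃(4))

Master Theorem: a = 4, b = 3, f(n) = 3.
Compute the critical exponent d = log₃(4) = 1.262.
Compare f(n) = Θ(1) against n^d:
  k = 0 < d = 1.262, so f(n) = O(n^(d-ε)) — Case 1.
  The recursion cost dominates: T(n) = Θ(n^d) = Θ(n^log₃(4)).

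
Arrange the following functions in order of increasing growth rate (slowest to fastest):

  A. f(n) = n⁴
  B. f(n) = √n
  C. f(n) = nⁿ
B < A < C

Comparing growth rates:
B = √n is O(√n)
A = n⁴ is O(n⁴)
C = nⁿ is O(nⁿ)

Therefore, the order from slowest to fastest is: B < A < C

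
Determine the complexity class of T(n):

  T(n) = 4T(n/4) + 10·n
Θ(n log n)

Master Theorem: a = 4, b = 4, f(n) = 10·n.
Compute the critical exponent d = log₄(4) = 1.
Compare f(n) = Θ(n) against n^d:
  k = 1 = d, so f(n) = Θ(n^d) — Case 2.
  Work is balanced across levels: T(n) = Θ(n^d log n) = Θ(n log n).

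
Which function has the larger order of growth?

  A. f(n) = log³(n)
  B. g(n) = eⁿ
B

f(n) = log³(n) is O(log³ n), while g(n) = eⁿ is O(eⁿ).
Since O(eⁿ) grows faster than O(log³ n), g(n) dominates.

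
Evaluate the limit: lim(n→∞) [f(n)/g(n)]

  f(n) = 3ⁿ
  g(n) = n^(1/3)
∞

Since 3ⁿ (O(3ⁿ)) grows faster than n^(1/3) (O(n^(1/3))),
the ratio f(n)/g(n) → ∞ as n → ∞.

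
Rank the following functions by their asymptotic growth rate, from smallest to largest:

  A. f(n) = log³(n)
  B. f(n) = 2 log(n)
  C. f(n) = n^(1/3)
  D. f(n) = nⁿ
B < A < C < D

Comparing growth rates:
B = 2 log(n) is O(log n)
A = log³(n) is O(log³ n)
C = n^(1/3) is O(n^(1/3))
D = nⁿ is O(nⁿ)

Therefore, the order from slowest to fastest is: B < A < C < D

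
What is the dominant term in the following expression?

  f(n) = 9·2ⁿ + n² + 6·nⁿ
6·nⁿ

Looking at each term:
  - 9·2ⁿ is O(2ⁿ)
  - n² is O(n²)
  - 6·nⁿ is O(nⁿ)

The term 6·nⁿ (O(nⁿ)) grows fastest and dominates all others.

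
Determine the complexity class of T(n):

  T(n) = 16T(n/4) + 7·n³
Θ(n³)

Master Theorem: a = 16, b = 4, f(n) = 7·n³.
Compute the critical exponent d = log₄(16) = 2.
Compare f(n) = Θ(n³) against n^d:
  k = 3 > d = 2, so f(n) = Ω(n^(d+ε)) — Case 3.
  Regularity: a·(n/b)^3/n^3 = a/b^3 = 16/64 < 1 ✓.
  The top-level work dominates: T(n) = Θ(f(n)) = Θ(n³).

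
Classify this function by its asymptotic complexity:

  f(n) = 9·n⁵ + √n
O(n⁵)

The dominant term in 9·n⁵ + √n is 9·n⁵, which is Θ(n⁵).
Lower-order terms (√n) are asymptotically negligible.
Constants are absorbed, so the tightest bound is O(n⁵).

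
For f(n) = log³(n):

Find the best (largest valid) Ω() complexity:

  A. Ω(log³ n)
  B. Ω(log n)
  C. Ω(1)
A

f(n) = log³(n) is Ω(log³ n).
All listed options are valid Big-Ω bounds (lower bounds),
but Ω(log³ n) is the tightest (largest valid bound).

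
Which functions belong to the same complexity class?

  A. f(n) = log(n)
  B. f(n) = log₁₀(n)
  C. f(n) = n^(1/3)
A and B

Examining each function:
  A. log(n) is O(log n)
  B. log₁₀(n) is O(log n)
  C. n^(1/3) is O(n^(1/3))

Functions A and B both have the same complexity class.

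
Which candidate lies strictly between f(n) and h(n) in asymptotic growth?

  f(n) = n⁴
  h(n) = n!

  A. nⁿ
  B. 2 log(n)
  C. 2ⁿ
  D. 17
C

We need g(n) with n⁴ = o(g(n)) and g(n) = o(n!), i.e. O(n⁴) ≺ g ≺ O(n!).
Check each option:
  A. nⁿ — O(nⁿ) does not grow strictly slower than h(n)
  B. 2 log(n) — O(log n) does not grow strictly faster than f(n)
  C. 2ⁿ — O(2ⁿ) is strictly between O(n⁴) and O(n!) ✓
  D. 17 — O(1) does not grow strictly faster than f(n)

Only option C (2ⁿ) lies strictly between.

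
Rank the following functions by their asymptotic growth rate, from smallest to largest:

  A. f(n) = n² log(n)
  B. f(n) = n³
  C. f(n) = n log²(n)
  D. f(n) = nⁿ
C < A < B < D

Comparing growth rates:
C = n log²(n) is O(n log² n)
A = n² log(n) is O(n² log n)
B = n³ is O(n³)
D = nⁿ is O(nⁿ)

Therefore, the order from slowest to fastest is: C < A < B < D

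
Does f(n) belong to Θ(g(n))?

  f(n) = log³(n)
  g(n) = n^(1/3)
False

f(n) = log³(n) is O(log³ n), and g(n) = n^(1/3) is O(n^(1/3)).
Since they have different growth rates, f(n) = Θ(g(n)) is false.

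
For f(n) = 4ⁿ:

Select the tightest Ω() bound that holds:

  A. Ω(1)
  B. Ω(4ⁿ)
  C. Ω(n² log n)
B

f(n) = 4ⁿ is Ω(4ⁿ).
All listed options are valid Big-Ω bounds (lower bounds),
but Ω(4ⁿ) is the tightest (largest valid bound).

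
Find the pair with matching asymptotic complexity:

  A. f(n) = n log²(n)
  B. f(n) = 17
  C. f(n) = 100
B and C

Examining each function:
  A. n log²(n) is O(n log² n)
  B. 17 is O(1)
  C. 100 is O(1)

Functions B and C both have the same complexity class.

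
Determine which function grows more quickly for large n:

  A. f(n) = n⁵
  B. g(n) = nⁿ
B

f(n) = n⁵ is O(n⁵), while g(n) = nⁿ is O(nⁿ).
Since O(nⁿ) grows faster than O(n⁵), g(n) dominates.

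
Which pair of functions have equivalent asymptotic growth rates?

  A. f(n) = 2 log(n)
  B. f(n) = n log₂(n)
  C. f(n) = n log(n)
B and C

Examining each function:
  A. 2 log(n) is O(log n)
  B. n log₂(n) is O(n log n)
  C. n log(n) is O(n log n)

Functions B and C both have the same complexity class.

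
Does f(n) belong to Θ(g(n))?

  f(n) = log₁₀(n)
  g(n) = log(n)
True

f(n) = log₁₀(n) and g(n) = log(n) are both O(log n).
Since they have the same asymptotic growth rate, f(n) = Θ(g(n)) is true.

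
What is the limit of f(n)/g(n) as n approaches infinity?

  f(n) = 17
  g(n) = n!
0

Since 17 (O(1)) grows slower than n! (O(n!)),
the ratio f(n)/g(n) → 0 as n → ∞.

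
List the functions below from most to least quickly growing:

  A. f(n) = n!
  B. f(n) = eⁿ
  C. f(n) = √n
A > B > C

Comparing growth rates:
A = n! is O(n!)
B = eⁿ is O(eⁿ)
C = √n is O(√n)

Therefore, the order from fastest to slowest is: A > B > C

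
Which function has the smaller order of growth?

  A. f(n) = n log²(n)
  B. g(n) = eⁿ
A

f(n) = n log²(n) is O(n log² n), while g(n) = eⁿ is O(eⁿ).
Since O(n log² n) grows slower than O(eⁿ), f(n) is dominated.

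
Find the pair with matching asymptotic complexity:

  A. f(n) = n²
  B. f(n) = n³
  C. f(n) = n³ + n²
B and C

Examining each function:
  A. n² is O(n²)
  B. n³ is O(n³)
  C. n³ + n² is O(n³)

Functions B and C both have the same complexity class.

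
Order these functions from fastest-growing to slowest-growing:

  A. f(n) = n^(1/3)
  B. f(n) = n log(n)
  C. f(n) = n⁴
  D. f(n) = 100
C > B > A > D

Comparing growth rates:
C = n⁴ is O(n⁴)
B = n log(n) is O(n log n)
A = n^(1/3) is O(n^(1/3))
D = 100 is O(1)

Therefore, the order from fastest to slowest is: C > B > A > D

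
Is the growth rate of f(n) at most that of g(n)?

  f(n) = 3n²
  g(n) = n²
True

f(n) = 3n² and g(n) = n² are both O(n²).
Big-O permits equal growth rates (f ≤ c·g for some c), so f(n) = O(g(n)) is true.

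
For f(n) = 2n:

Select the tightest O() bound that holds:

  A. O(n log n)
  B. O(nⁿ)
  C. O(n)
C

f(n) = 2n is O(n).
All listed options are valid Big-O bounds (upper bounds),
but O(n) is the tightest (smallest valid bound).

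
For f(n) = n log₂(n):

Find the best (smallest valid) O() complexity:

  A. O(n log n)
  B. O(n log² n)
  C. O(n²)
A

f(n) = n log₂(n) is O(n log n).
All listed options are valid Big-O bounds (upper bounds),
but O(n log n) is the tightest (smallest valid bound).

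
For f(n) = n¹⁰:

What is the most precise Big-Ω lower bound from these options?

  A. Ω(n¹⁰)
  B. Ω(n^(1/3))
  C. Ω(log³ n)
A

f(n) = n¹⁰ is Ω(n¹⁰).
All listed options are valid Big-Ω bounds (lower bounds),
but Ω(n¹⁰) is the tightest (largest valid bound).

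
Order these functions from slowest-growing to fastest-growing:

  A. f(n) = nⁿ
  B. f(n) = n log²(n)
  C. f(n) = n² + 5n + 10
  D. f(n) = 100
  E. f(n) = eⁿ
D < B < C < E < A

Comparing growth rates:
D = 100 is O(1)
B = n log²(n) is O(n log² n)
C = n² + 5n + 10 is O(n²)
E = eⁿ is O(eⁿ)
A = nⁿ is O(nⁿ)

Therefore, the order from slowest to fastest is: D < B < C < E < A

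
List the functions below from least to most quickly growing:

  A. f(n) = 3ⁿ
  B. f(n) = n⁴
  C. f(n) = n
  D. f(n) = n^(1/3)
D < C < B < A

Comparing growth rates:
D = n^(1/3) is O(n^(1/3))
C = n is O(n)
B = n⁴ is O(n⁴)
A = 3ⁿ is O(3ⁿ)

Therefore, the order from slowest to fastest is: D < C < B < A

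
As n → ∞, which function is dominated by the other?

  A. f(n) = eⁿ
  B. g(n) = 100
B

f(n) = eⁿ is O(eⁿ), while g(n) = 100 is O(1).
Since O(1) grows slower than O(eⁿ), g(n) is dominated.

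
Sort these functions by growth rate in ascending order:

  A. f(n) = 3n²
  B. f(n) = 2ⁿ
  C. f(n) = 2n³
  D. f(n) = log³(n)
D < A < C < B

Comparing growth rates:
D = log³(n) is O(log³ n)
A = 3n² is O(n²)
C = 2n³ is O(n³)
B = 2ⁿ is O(2ⁿ)

Therefore, the order from slowest to fastest is: D < A < C < B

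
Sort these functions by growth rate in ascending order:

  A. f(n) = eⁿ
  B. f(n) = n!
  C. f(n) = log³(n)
C < A < B

Comparing growth rates:
C = log³(n) is O(log³ n)
A = eⁿ is O(eⁿ)
B = n! is O(n!)

Therefore, the order from slowest to fastest is: C < A < B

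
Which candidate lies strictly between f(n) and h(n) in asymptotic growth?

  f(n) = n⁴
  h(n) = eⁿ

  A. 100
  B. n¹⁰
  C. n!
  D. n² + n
B

We need g(n) with n⁴ = o(g(n)) and g(n) = o(eⁿ), i.e. O(n⁴) ≺ g ≺ O(eⁿ).
Check each option:
  A. 100 — O(1) does not grow strictly faster than f(n)
  B. n¹⁰ — O(n¹⁰) is strictly between O(n⁴) and O(eⁿ) ✓
  C. n! — O(n!) does not grow strictly slower than h(n)
  D. n² + n — O(n²) does not grow strictly faster than f(n)

Only option B (n¹⁰) lies strictly between.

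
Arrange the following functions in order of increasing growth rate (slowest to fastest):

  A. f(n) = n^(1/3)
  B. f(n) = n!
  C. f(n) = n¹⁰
A < C < B

Comparing growth rates:
A = n^(1/3) is O(n^(1/3))
C = n¹⁰ is O(n¹⁰)
B = n! is O(n!)

Therefore, the order from slowest to fastest is: A < C < B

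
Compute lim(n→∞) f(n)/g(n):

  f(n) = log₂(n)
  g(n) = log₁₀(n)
1 + log(5)/log(2)

Since log₂(n) and log₁₀(n) have the same growth rate (O(log n)),
the ratio converges to a constant: 1 + log(5)/log(2).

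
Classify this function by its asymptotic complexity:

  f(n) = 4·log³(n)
O(log³ n)

The dominant term in 4·log³(n) is 4·log³(n), which is Θ(log³ n).
Constants are absorbed, so the tightest bound is O(log³ n).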